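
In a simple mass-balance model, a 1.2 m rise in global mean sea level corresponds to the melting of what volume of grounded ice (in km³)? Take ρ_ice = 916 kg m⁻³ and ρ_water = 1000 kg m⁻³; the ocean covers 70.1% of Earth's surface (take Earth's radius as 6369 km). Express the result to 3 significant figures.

Required water volume = Δh × A = 1.2 m × 3.57×10^14 m² = 4.288×10^14 m³ = 4.288×10^5 km³.
Ice volume = water volume × ρ_w/ρ_ice = 4.288×10^5 × 1000/916 = 4.68×10^5 km³.

≈ 4.68×10^5 km³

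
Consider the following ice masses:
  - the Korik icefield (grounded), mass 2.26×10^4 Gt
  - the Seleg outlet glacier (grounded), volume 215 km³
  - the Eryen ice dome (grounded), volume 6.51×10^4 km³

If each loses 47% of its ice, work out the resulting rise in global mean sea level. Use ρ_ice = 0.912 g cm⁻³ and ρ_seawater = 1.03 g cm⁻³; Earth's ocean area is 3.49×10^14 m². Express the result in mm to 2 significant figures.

Korik: 0.47 × 2.26×10^4 Gt = 1.062×10^16 kg; dividing by ρ_w = 1.03 g cm⁻³ = 1030 kg m⁻³ gives 1.031×10^13 m³ of water.
Seleg: 0.47 × 215 km³ × (912/1030) = 89.47 km³ of water.
Eryen: 0.47 × 6.51×10^4 km³ × (912/1030) = 2.709×10^4 km³ of water.
Total added water ≈ 3.749×10^13 m³ over 3.49×10^14 m² → Δh = 0.107 m = 110 mm.

≈ 110 mm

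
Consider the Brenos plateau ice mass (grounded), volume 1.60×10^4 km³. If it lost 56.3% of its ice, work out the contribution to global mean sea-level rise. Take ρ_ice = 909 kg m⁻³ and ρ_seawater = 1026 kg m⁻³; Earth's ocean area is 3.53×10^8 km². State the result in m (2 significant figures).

≈ 0.023 m

Brenos: 0.563 × 1.60×10^4 km³ × (909/1026) = 7981 km³ of water.
Spread over 3.53×10^14 m² of ocean, Δh = 7.981×10^12 / 3.53×10^14 = 0.0226 m.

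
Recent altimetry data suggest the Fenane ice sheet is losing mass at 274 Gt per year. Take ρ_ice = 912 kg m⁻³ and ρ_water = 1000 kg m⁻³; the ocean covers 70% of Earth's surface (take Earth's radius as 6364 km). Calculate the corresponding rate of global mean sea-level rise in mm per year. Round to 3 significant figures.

ρ_w = 1000 kg m⁻³. Annual water volume added = 274 Gt / ρ_w = 2.740×10^14 kg / 1000 kg m⁻³ = 2.740×10^11 m³.
Δh per year = 2.740×10^11 / 3.56×10^14 = 7.69×10^-4 m = 0.769 mm.

≈ 0.769 mm/yr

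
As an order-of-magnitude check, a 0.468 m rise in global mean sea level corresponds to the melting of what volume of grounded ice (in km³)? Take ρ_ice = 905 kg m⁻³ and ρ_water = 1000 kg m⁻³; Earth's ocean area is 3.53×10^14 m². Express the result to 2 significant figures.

≈ 1.8×10^5 km³

Required water volume = Δh × A = 0.468 m × 3.53×10^14 m² = 1.652×10^14 m³ = 1.652×10^5 km³.
Ice volume = water volume × ρ_w/ρ_ice = 1.652×10^5 × 1000/905 = 1.8×10^5 km³.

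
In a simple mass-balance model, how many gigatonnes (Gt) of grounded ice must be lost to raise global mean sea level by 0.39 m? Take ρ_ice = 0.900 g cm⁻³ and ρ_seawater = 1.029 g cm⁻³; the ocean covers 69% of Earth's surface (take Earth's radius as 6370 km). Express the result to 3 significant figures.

Required water volume = Δh × A = 0.39 m × 3.52×10^14 m² = 1.372×10^14 m³.
ρ_w = 1.029 g cm⁻³ = 1029 kg m⁻³, so the mass of water = 1.372×10^14 m³ × 1029 kg m⁻³ = 1.412×10^17 kg = 1.41×10^5 Gt (and the same mass of ice, by conservation).

≈ 1.41×10^5 Gt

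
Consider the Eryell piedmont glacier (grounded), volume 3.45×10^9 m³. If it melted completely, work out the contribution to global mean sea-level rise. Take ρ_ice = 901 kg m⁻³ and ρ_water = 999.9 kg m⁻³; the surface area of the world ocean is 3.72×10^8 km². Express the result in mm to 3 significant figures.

≈ 8.36×10^-3 mm

Eryell: 3.45×10^9 m³ × (901/999.9) = 3.109×10^9 m³ of water.
Spread over 3.72×10^14 m² of ocean, Δh = 3.109×10^9 / 3.72×10^14 = 8.36×10^-6 m = 8.36×10^-3 mm.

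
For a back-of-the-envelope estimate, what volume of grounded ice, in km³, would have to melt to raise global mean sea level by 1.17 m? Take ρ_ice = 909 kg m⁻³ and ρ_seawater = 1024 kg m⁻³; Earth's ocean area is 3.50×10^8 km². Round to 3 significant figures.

≈ 4.61×10^5 km³

Required water volume = Δh × A = 1.17 m × 3.50×10^14 m² = 4.095×10^14 m³ = 4.095×10^5 km³.
Ice volume = water volume × ρ_w/ρ_ice = 4.095×10^5 × 1024/909 = 4.61×10^5 km³.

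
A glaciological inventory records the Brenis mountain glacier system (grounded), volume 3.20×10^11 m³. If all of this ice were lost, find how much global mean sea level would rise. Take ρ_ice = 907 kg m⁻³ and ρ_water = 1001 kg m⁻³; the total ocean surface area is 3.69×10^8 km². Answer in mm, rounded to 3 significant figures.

Brenis: 3.20×10^11 m³ × (907/1001) = 2.900×10^11 m³ of water.
Spread over 3.69×10^14 m² of ocean, Δh = 2.900×10^11 / 3.69×10^14 = 7.86×10^-4 m = 0.786 mm.

≈ 0.786 mm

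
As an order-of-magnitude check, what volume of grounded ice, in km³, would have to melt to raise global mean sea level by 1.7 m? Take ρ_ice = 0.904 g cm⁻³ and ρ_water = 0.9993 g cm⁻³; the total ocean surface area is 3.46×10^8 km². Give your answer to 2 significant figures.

Required water volume = Δh × A = 1.7 m × 3.46×10^14 m² = 5.882×10^14 m³ = 5.882×10^5 km³.
Ice volume = water volume × ρ_w/ρ_ice = 5.882×10^5 × 999.3/904 = 6.5×10^5 km³.

≈ 6.5×10^5 km³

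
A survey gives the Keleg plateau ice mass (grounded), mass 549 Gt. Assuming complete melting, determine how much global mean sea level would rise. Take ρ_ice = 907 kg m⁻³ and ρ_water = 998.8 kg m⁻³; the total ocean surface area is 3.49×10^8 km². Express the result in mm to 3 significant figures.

Keleg: 549 Gt = 5.490×10^14 kg; dividing by ρ_w = 998.8 kg m⁻³ gives 5.497×10^11 m³ of water.
Spread over 3.49×10^14 m² of ocean, Δh = 5.497×10^11 / 3.49×10^14 = 1.57×10^-3 m = 1.57 mm.

≈ 1.57 mm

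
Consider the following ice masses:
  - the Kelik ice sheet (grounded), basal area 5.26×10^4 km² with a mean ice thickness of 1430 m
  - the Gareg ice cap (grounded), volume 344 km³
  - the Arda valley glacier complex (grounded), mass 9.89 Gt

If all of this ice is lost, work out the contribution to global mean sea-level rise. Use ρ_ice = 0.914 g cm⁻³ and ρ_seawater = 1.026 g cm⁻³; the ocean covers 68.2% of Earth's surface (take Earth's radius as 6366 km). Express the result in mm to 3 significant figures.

Kelik: ice volume = 5.26×10^4 km² × 1430 m = 7.522×10^4 km³; 7.522×10^4 × (914/1026) = 6.701×10^4 km³ of water.
Gareg: 344 km³ × (914/1026) = 306.4 km³ of water.
Arda: 9.89 Gt = 9.890×10^12 kg; dividing by ρ_w = 1.026 g cm⁻³ = 1026 kg m⁻³ gives 9.639×10^9 m³ of water.
Total added water ≈ 6.732×10^13 m³ over 3.47×10^14 m² → Δh = 0.194 m = 194 mm.

≈ 194 mm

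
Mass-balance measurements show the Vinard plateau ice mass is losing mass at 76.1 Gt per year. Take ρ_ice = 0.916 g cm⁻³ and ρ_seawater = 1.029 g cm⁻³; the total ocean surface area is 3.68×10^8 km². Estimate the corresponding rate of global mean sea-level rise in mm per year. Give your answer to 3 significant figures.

ρ_w = 1.029 g cm⁻³ = 1029 kg m⁻³. Annual water volume added = 76.1 Gt / ρ_w = 7.610×10^13 kg / 1029 kg m⁻³ = 7.396×10^10 m³.
Δh per year = 7.396×10^10 / 3.68×10^14 = 2.01×10^-4 m = 0.201 mm.

≈ 0.201 mm/yr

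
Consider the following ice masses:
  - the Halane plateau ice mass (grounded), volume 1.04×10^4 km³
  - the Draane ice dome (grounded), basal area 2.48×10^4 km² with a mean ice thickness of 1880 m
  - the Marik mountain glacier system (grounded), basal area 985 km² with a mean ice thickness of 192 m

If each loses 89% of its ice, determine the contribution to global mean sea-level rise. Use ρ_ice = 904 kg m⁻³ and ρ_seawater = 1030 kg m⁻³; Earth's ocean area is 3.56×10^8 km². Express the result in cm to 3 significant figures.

≈ 12.6 cm

Halane: 0.89 × 1.04×10^4 km³ × (904/1030) = 8124 km³ of water.
Draane: ice volume = 2.48×10^4 km² × 1880 m = 4.662×10^4 km³; 0.89 × 4.662×10^4 × (904/1030) = 3.642×10^4 km³ of water.
Marik: ice volume = 985 km² × 192 m = 189.1 km³; 0.89 × 189.1 × (904/1030) = 147.7 km³ of water.
Total added water ≈ 4.469×10^13 m³ over 3.56×10^14 m² → Δh = 0.126 m = 12.6 cm.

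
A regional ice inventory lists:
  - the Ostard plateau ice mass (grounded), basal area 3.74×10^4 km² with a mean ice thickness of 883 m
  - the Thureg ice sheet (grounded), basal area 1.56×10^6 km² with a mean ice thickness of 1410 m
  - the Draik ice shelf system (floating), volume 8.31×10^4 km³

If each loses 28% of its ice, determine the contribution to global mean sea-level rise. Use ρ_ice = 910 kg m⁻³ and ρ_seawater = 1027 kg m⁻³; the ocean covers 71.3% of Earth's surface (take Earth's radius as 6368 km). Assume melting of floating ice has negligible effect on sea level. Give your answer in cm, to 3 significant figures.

≈ 152 cm

Ostard: ice volume = 3.74×10^4 km² × 883 m = 3.302×10^4 km³; 0.28 × 3.302×10^4 × (910/1027) = 8193 km³ of water.
Thureg: ice volume = 1.56×10^6 km² × 1410 m = 2.200×10^6 km³; 0.28 × 2.200×10^6 × (910/1027) = 5.457×10^5 km³ of water.
The Draik ice shelf system is floating and already displaces its own weight of water, so its melt adds essentially nothing to sea level.
Total added water ≈ 5.539×10^14 m³ over 3.63×10^14 m² → Δh = 1.52 m = 152 cm.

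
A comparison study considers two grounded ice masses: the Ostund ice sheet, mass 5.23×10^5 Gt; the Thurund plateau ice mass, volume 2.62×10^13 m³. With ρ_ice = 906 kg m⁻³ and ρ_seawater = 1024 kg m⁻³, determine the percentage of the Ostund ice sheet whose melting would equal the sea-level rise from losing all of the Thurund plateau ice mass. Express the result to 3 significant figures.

Equal sea-level rise means equal mass of meltwater, i.e. equal mass of ice lost.
Ice mass of Thurund: 2.374×10^16 kg; ice mass of Ostund: 5.230×10^17 kg.
Fraction required = 2.374×10^16 / 5.230×10^17 = 0.0454 → 4.54 %.

≈ 4.54 %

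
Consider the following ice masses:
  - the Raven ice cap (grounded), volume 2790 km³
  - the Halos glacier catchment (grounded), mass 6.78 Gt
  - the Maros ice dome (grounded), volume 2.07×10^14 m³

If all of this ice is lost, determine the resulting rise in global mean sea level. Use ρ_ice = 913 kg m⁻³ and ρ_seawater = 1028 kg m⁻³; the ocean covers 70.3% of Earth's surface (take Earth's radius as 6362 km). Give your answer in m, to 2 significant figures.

≈ 0.52 m

Raven: 2790 km³ × (913/1028) = 2478 km³ of water.
Halos: 6.78 Gt = 6.780×10^12 kg; dividing by ρ_w = 1028 kg m⁻³ gives 6.595×10^9 m³ of water.
Maros: 2.07×10^14 m³ × (913/1028) = 1.838×10^14 m³ of water.
Total added water ≈ 1.863×10^14 m³ over 3.58×10^14 m² → Δh = 0.521 m.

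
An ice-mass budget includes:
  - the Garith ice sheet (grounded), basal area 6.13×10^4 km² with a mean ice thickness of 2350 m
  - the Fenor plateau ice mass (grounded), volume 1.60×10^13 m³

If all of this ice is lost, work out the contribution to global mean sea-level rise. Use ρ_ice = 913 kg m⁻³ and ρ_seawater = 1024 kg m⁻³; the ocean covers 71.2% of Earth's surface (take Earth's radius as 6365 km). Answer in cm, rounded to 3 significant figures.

Garith: ice volume = 6.13×10^4 km² × 2350 m = 1.441×10^5 km³; 1.441×10^5 × (913/1024) = 1.284×10^5 km³ of water.
Fenor: 1.60×10^13 m³ × (913/1024) = 1.427×10^13 m³ of water.
Total added water ≈ 1.427×10^14 m³ over 3.62×10^14 m² → Δh = 0.394 m = 39.4 cm.

≈ 39.4 cm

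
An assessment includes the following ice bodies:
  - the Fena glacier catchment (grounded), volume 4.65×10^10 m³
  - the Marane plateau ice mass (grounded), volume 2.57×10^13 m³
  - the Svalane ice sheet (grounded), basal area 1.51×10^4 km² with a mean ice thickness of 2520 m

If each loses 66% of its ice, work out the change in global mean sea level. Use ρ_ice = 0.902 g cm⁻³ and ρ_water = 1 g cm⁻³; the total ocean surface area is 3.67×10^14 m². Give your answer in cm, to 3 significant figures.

≈ 10.3 cm

Fena: 0.66 × 4.65×10^10 m³ × (902/1000) = 2.768×10^10 m³ of water.
Marane: 0.66 × 2.57×10^13 m³ × (902/1000) = 1.530×10^13 m³ of water.
Svalane: ice volume = 1.51×10^4 km² × 2520 m = 3.805×10^4 km³; 0.66 × 3.805×10^4 × (902/1000) = 2.265×10^4 km³ of water.
Total added water ≈ 3.798×10^13 m³ over 3.67×10^14 m² → Δh = 0.103 m = 10.3 cm.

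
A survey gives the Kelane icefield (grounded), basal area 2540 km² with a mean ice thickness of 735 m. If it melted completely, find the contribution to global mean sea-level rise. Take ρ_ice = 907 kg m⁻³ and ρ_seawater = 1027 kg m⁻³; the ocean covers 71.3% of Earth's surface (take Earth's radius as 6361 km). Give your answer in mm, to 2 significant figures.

≈ 4.5 mm

Kelane: ice volume = 2540 km² × 735 m = 1867 km³; 1867 × (907/1027) = 1649 km³ of water.
Spread over 3.63×10^14 m² of ocean, Δh = 1.649×10^12 / 3.63×10^14 = 4.55×10^-3 m = 4.5 mm.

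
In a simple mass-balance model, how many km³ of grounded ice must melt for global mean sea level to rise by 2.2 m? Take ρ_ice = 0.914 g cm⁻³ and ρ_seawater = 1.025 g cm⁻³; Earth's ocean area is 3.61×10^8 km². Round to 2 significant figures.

Required water volume = Δh × A = 2.2 m × 3.61×10^14 m² = 7.942×10^14 m³ = 7.942×10^5 km³.
Ice volume = water volume × ρ_w/ρ_ice = 7.942×10^5 × 1025/914 = 8.9×10^5 km³.

≈ 8.9×10^5 km³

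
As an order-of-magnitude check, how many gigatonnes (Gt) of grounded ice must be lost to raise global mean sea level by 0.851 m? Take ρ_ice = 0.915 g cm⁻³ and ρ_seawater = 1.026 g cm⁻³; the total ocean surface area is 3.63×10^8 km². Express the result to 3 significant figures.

Required water volume = Δh × A = 0.851 m × 3.63×10^14 m² = 3.089×10^14 m³.
ρ_w = 1.026 g cm⁻³ = 1026 kg m⁻³, so the mass of water = 3.089×10^14 m³ × 1026 kg m⁻³ = 3.169×10^17 kg = 3.17×10^5 Gt (and the same mass of ice, by conservation).

≈ 3.17×10^5 Gt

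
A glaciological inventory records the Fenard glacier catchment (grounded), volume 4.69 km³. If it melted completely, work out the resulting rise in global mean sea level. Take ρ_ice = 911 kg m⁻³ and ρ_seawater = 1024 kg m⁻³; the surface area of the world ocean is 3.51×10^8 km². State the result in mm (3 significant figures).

Fenard: 4.69 km³ × (911/1024) = 4.172 km³ of water.
Spread over 3.51×10^14 m² of ocean, Δh = 4.172×10^9 / 3.51×10^14 = 1.19×10^-5 m = 0.0119 mm.

≈ 0.0119 mm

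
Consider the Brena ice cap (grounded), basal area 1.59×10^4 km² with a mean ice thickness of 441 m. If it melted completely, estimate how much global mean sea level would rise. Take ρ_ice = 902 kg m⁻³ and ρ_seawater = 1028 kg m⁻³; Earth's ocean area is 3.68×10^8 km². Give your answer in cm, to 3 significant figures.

≈ 1.67 cm

Brena: ice volume = 1.59×10^4 km² × 441 m = 7012 km³; 7012 × (902/1028) = 6152 km³ of water.
Spread over 3.68×10^14 m² of ocean, Δh = 6.152×10^12 / 3.68×10^14 = 0.0167 m = 1.67 cm.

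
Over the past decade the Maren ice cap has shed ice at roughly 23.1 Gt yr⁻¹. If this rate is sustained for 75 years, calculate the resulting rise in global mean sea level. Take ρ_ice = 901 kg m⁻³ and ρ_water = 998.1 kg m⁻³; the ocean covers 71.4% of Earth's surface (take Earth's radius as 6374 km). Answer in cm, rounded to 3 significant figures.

≈ 0.476 cm

Total mass lost = 23.1 Gt/yr × 75 yr = 1732 Gt = 1.732×10^15 kg.
ρ_w = 998.1 kg m⁻³, so water volume = 1.732×10^15 / 998.1 = 1.736×10^12 m³.
Δh = 1.736×10^12 / 3.65×10^14 = 4.76×10^-3 m = 0.476 cm.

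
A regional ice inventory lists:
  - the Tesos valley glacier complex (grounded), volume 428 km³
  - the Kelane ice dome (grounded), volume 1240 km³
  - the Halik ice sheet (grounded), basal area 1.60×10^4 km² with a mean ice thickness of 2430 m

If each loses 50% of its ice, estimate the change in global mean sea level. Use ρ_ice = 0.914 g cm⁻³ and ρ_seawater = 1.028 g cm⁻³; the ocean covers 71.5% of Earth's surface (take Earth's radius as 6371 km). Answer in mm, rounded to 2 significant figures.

Tesos: 0.5 × 428 km³ × (914/1028) = 190.3 km³ of water.
Kelane: 0.5 × 1240 km³ × (914/1028) = 551.2 km³ of water.
Halik: ice volume = 1.60×10^4 km² × 2430 m = 3.888×10^4 km³; 0.5 × 3.888×10^4 × (914/1028) = 1.728×10^4 km³ of water.
Total added water ≈ 1.803×10^13 m³ over 3.65×10^14 m² → Δh = 0.0494 m = 49 mm.

≈ 49 mm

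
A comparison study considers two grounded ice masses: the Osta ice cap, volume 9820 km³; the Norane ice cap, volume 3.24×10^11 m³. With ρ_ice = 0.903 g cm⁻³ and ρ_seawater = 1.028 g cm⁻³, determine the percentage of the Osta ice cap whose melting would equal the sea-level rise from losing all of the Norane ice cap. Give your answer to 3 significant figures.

≈ 3.30 %

Equal sea-level rise means equal mass of meltwater, i.e. equal mass of ice lost.
Ice mass of Norane: 2.926×10^14 kg; ice mass of Osta: 8.867×10^15 kg.
Fraction required = 2.926×10^14 / 8.867×10^15 = 0.0330 → 3.30 %.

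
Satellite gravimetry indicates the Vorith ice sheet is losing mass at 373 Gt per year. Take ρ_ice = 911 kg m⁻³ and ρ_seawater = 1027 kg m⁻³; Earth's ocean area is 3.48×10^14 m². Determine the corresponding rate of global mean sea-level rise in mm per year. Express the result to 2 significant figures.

ρ_w = 1027 kg m⁻³. Annual water volume added = 373 Gt / ρ_w = 3.730×10^14 kg / 1027 kg m⁻³ = 3.632×10^11 m³.
Δh per year = 3.632×10^11 / 3.48×10^14 = 1.04×10^-3 m = 1.0 mm.

≈ 1.0 mm/yr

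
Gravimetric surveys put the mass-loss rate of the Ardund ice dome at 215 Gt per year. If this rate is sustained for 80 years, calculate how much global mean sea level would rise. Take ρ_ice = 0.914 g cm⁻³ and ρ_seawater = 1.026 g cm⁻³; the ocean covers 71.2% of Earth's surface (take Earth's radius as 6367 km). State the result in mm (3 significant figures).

Total mass lost = 215 Gt/yr × 80 yr = 1.720×10^4 Gt = 1.720×10^16 kg.
ρ_w = 1.026 g cm⁻³ = 1026 kg m⁻³, so water volume = 1.720×10^16 / 1026 = 1.676×10^13 m³.
Δh = 1.676×10^13 / 3.63×10^14 = 0.0462 m = 46.2 mm.

≈ 46.2 mm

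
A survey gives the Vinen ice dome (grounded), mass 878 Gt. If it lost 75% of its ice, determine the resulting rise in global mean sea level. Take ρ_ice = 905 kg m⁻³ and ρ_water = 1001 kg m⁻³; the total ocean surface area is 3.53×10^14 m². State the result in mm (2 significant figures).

≈ 1.9 mm

Vinen: 0.75 × 878 Gt = 6.585×10^14 kg; dividing by ρ_w = 1001 kg m⁻³ gives 6.578×10^11 m³ of water.
Spread over 3.53×10^14 m² of ocean, Δh = 6.578×10^11 / 3.53×10^14 = 1.86×10^-3 m = 1.9 mm.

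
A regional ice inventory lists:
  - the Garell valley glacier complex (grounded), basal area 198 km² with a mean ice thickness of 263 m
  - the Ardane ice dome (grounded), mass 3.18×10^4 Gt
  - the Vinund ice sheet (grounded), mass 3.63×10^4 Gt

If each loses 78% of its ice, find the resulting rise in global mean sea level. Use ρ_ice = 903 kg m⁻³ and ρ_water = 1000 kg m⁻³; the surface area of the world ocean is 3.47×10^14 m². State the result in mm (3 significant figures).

Garell: ice volume = 198 km² × 263 m = 52.07 km³; 0.78 × 52.07 × (903/1000) = 36.68 km³ of water.
Ardane: 0.78 × 3.18×10^4 Gt = 2.480×10^16 kg; dividing by ρ_w = 1000 kg m⁻³ gives 2.480×10^13 m³ of water.
Vinund: 0.78 × 3.63×10^4 Gt = 2.831×10^16 kg; dividing by ρ_w = 1000 kg m⁻³ gives 2.831×10^13 m³ of water.
Total added water ≈ 5.315×10^13 m³ over 3.47×10^14 m² → Δh = 0.153 m = 153 mm.

≈ 153 mm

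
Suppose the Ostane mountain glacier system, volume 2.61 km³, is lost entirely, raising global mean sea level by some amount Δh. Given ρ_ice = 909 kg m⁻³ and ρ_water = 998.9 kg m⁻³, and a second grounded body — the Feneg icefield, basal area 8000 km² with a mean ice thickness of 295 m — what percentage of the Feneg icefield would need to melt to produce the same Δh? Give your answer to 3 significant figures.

Equal sea-level rise means equal mass of meltwater, i.e. equal mass of ice lost.
Ice mass of Ostane: 2.372×10^12 kg; ice mass of Feneg: 2.145×10^15 kg.
Fraction required = 2.372×10^12 / 2.145×10^15 = 1.11×10^-3 → 0.111 %.

≈ 0.111 %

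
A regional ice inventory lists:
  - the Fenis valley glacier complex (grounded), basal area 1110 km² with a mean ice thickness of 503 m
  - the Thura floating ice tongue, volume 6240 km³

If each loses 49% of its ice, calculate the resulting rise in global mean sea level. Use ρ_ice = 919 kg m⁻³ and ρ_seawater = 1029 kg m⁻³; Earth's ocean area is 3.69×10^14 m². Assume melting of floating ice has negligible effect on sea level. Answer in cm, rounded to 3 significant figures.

≈ 0.0662 cm

Fenis: ice volume = 1110 km² × 503 m = 558.3 km³; 0.49 × 558.3 × (919/1029) = 244.3 km³ of water.
The Thura floating ice tongue is floating and already displaces its own weight of water, so its melt adds essentially nothing to sea level.
Total added water ≈ 2.443×10^11 m³ over 3.69×10^14 m² → Δh = 6.62×10^-4 m = 0.0662 cm.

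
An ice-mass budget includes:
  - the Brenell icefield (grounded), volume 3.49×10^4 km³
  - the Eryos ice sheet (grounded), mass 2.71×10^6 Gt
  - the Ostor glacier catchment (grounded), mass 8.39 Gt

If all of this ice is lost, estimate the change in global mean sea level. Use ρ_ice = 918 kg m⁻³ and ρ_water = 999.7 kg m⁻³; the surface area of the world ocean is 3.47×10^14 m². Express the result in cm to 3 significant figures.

Brenell: 3.49×10^4 km³ × (918/999.7) = 3.205×10^4 km³ of water.
Eryos: 2.71×10^6 Gt = 2.710×10^18 kg; dividing by ρ_w = 999.7 kg m⁻³ gives 2.711×10^15 m³ of water.
Ostor: 8.39 Gt = 8.390×10^12 kg; dividing by ρ_w = 999.7 kg m⁻³ gives 8.393×10^9 m³ of water.
Total added water ≈ 2.743×10^15 m³ over 3.47×10^14 m² → Δh = 7.90 m = 790 cm.

≈ 790 cm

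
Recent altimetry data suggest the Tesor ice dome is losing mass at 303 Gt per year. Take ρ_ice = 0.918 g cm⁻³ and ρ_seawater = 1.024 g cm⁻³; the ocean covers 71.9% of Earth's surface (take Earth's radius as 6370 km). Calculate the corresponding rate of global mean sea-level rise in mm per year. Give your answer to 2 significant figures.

ρ_w = 1.024 g cm⁻³ = 1024 kg m⁻³. Annual water volume added = 303 Gt / ρ_w = 3.030×10^14 kg / 1024 kg m⁻³ = 2.959×10^11 m³.
Δh per year = 2.959×10^11 / 3.67×10^14 = 8.07×10^-4 m = 0.81 mm.

≈ 0.81 mm/yr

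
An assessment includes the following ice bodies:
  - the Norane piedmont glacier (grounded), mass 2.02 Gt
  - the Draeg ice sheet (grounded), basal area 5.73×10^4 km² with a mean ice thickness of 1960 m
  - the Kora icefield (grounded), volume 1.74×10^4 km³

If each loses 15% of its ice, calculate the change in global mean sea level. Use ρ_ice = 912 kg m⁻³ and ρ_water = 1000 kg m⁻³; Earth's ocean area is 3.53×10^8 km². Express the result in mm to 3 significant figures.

Norane: 0.15 × 2.02 Gt = 3.030×10^11 kg; dividing by ρ_w = 1000 kg m⁻³ gives 3.030×10^8 m³ of water.
Draeg: ice volume = 5.73×10^4 km² × 1960 m = 1.123×10^5 km³; 0.15 × 1.123×10^5 × (912/1000) = 1.536×10^4 km³ of water.
Kora: 0.15 × 1.74×10^4 km³ × (912/1000) = 2380 km³ of water.
Total added water ≈ 1.774×10^13 m³ over 3.53×10^14 m² → Δh = 0.0503 m = 50.3 mm.

≈ 50.3 mm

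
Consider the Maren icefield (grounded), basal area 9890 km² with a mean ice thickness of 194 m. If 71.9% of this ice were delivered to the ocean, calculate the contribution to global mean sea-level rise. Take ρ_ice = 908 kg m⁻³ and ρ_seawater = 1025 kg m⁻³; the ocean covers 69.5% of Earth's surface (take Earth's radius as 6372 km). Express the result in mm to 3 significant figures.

Maren: ice volume = 9890 km² × 194 m = 1919 km³; 0.719 × 1919 × (908/1025) = 1222 km³ of water.
Spread over 3.55×10^14 m² of ocean, Δh = 1.222×10^12 / 3.55×10^14 = 3.45×10^-3 m = 3.45 mm.

≈ 3.45 mm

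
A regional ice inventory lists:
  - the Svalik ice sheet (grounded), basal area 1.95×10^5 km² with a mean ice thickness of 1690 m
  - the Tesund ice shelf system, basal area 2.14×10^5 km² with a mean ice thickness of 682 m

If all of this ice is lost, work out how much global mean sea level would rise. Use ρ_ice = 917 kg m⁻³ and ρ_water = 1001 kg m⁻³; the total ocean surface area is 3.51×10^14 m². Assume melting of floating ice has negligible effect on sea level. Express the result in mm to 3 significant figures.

Svalik: ice volume = 1.95×10^5 km² × 1690 m = 3.296×10^5 km³; 3.296×10^5 × (917/1001) = 3.019×10^5 km³ of water.
The Tesund ice shelf system is floating and already displaces its own weight of water, so its melt adds essentially nothing to sea level.
Total added water ≈ 3.019×10^14 m³ over 3.51×10^14 m² → Δh = 0.860 m = 860 mm.

≈ 860 mm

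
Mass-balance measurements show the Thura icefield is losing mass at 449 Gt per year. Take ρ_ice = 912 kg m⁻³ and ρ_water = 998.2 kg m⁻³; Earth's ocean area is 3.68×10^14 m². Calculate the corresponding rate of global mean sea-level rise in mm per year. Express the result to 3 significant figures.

ρ_w = 998.2 kg m⁻³. Annual water volume added = 449 Gt / ρ_w = 4.490×10^14 kg / 998.2 kg m⁻³ = 4.498×10^11 m³.
Δh per year = 4.498×10^11 / 3.68×10^14 = 1.22×10^-3 m = 1.22 mm.

≈ 1.22 mm/yr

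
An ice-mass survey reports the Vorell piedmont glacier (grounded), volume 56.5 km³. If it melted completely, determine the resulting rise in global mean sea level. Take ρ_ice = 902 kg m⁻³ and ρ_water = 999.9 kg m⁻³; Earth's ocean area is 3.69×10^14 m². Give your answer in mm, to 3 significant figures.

Vorell: 56.5 km³ × (902/999.9) = 50.97 km³ of water.
Spread over 3.69×10^14 m² of ocean, Δh = 5.097×10^10 / 3.69×10^14 = 1.38×10^-4 m = 0.138 mm.

≈ 0.138 mm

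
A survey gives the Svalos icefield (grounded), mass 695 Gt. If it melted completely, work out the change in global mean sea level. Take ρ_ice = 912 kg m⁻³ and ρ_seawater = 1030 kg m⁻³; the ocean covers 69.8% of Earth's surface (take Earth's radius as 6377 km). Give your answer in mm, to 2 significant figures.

≈ 1.9 mm

Svalos: 695 Gt = 6.950×10^14 kg; dividing by ρ_w = 1030 kg m⁻³ gives 6.748×10^11 m³ of water.
Spread over 3.57×10^14 m² of ocean, Δh = 6.748×10^11 / 3.57×10^14 = 1.89×10^-3 m = 1.9 mm.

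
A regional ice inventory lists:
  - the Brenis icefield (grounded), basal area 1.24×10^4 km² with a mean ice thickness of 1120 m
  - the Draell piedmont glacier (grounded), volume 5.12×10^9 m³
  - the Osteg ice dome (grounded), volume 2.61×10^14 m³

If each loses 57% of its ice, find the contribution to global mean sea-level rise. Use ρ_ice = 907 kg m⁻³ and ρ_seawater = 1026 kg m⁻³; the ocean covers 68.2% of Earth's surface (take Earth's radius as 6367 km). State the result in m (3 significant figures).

Brenis: ice volume = 1.24×10^4 km² × 1120 m = 1.389×10^4 km³; 0.57 × 1.389×10^4 × (907/1026) = 6998 km³ of water.
Draell: 0.57 × 5.12×10^9 m³ × (907/1026) = 2.580×10^9 m³ of water.
Osteg: 0.57 × 2.61×10^14 m³ × (907/1026) = 1.315×10^14 m³ of water.
Total added water ≈ 1.385×10^14 m³ over 3.47×10^14 m² → Δh = 0.399 m.

≈ 0.399 m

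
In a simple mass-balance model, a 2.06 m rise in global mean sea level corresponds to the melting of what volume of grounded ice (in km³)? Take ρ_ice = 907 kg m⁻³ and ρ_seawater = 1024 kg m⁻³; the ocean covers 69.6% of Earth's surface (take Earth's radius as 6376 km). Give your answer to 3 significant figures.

≈ 8.27×10^5 km³

Required water volume = Δh × A = 2.06 m × 3.56×10^14 m² = 7.325×10^14 m³ = 7.325×10^5 km³.
Ice volume = water volume × ρ_w/ρ_ice = 7.325×10^5 × 1024/907 = 8.27×10^5 km³.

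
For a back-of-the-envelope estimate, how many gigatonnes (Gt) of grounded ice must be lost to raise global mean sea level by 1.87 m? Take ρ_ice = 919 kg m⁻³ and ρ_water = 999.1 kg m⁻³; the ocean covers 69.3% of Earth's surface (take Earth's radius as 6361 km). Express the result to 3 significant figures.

≈ 6.58×10^5 Gt

Required water volume = Δh × A = 1.87 m × 3.52×10^14 m² = 6.589×10^14 m³.
ρ_w = 999.1 kg m⁻³, so the mass of water = 6.589×10^14 m³ × 999.1 kg m⁻³ = 6.583×10^17 kg = 6.58×10^5 Gt (and the same mass of ice, by conservation).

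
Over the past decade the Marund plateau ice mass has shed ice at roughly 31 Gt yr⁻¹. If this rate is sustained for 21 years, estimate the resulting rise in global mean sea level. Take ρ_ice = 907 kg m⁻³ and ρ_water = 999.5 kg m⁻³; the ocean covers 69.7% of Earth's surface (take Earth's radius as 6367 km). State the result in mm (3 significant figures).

≈ 1.83 mm

Total mass lost = 31 Gt/yr × 21 yr = 651.0 Gt = 6.510×10^14 kg.
ρ_w = 999.5 kg m⁻³, so water volume = 6.510×10^14 / 999.5 = 6.513×10^11 m³.
Δh = 6.513×10^11 / 3.55×10^14 = 1.83×10^-3 m = 1.83 mm.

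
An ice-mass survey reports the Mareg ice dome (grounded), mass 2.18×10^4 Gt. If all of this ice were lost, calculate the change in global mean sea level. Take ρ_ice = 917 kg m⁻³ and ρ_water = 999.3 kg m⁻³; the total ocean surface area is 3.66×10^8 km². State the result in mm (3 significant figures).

≈ 59.6 mm

Mareg: 2.18×10^4 Gt = 2.180×10^16 kg; dividing by ρ_w = 999.3 kg m⁻³ gives 2.182×10^13 m³ of water.
Spread over 3.66×10^14 m² of ocean, Δh = 2.182×10^13 / 3.66×10^14 = 0.0596 m = 59.6 mm.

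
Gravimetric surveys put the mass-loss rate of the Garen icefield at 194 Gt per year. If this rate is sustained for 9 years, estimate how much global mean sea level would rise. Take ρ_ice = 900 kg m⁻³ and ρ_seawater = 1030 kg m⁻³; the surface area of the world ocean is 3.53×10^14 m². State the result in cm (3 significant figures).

≈ 0.480 cm

Total mass lost = 194 Gt/yr × 9 yr = 1746 Gt = 1.746×10^15 kg.
ρ_w = 1030 kg m⁻³, so water volume = 1.746×10^15 / 1030 = 1.695×10^12 m³.
Δh = 1.695×10^12 / 3.53×10^14 = 4.80×10^-3 m = 0.480 cm.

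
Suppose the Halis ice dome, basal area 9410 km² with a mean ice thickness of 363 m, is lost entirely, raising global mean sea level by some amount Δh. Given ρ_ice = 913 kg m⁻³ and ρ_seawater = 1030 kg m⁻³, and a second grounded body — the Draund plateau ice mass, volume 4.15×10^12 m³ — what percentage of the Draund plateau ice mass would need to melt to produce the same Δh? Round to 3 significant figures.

Equal sea-level rise means equal mass of meltwater, i.e. equal mass of ice lost.
Ice mass of Halis: 3.119×10^15 kg; ice mass of Draund: 3.789×10^15 kg.
Fraction required = 3.119×10^15 / 3.789×10^15 = 0.823 → 82.3 %.

≈ 82.3 %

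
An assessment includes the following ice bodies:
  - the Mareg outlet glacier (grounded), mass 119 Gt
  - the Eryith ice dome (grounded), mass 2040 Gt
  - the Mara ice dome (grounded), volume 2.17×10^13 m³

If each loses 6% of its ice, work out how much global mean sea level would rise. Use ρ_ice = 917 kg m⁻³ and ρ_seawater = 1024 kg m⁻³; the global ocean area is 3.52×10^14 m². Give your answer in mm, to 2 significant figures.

Mareg: 0.06 × 119 Gt = 7.140×10^12 kg; dividing by ρ_w = 1024 kg m⁻³ gives 6.973×10^9 m³ of water.
Eryith: 0.06 × 2040 Gt = 1.224×10^14 kg; dividing by ρ_w = 1024 kg m⁻³ gives 1.195×10^11 m³ of water.
Mara: 0.06 × 2.17×10^13 m³ × (917/1024) = 1.166×10^12 m³ of water.
Total added water ≈ 1.292×10^12 m³ over 3.52×10^14 m² → Δh = 3.67×10^-3 m = 3.7 mm.

≈ 3.7 mm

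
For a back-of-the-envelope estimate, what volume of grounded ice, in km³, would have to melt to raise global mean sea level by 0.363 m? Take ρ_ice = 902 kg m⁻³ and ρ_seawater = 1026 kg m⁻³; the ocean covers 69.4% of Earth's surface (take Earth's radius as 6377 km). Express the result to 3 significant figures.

Required water volume = Δh × A = 0.363 m × 3.55×10^14 m² = 1.287×10^14 m³ = 1.287×10^5 km³.
Ice volume = water volume × ρ_w/ρ_ice = 1.287×10^5 × 1026/902 = 1.46×10^5 km³.

≈ 1.46×10^5 km³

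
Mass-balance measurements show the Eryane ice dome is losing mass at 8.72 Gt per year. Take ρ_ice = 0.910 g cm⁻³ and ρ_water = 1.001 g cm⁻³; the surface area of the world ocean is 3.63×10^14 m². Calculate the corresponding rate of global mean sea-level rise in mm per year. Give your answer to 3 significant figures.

≈ 0.0240 mm/yr

ρ_w = 1.001 g cm⁻³ = 1001 kg m⁻³. Annual water volume added = 8.72 Gt / ρ_w = 8.720×10^12 kg / 1001 kg m⁻³ = 8.711×10^9 m³.
Δh per year = 8.711×10^9 / 3.63×10^14 = 2.40×10^-5 m = 0.0240 mm.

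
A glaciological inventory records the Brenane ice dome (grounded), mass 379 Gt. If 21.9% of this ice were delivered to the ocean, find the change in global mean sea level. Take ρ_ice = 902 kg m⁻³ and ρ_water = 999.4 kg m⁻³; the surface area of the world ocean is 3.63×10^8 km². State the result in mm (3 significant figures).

Brenane: 0.219 × 379 Gt = 8.300×10^13 kg; dividing by ρ_w = 999.4 kg m⁻³ gives 8.305×10^10 m³ of water.
Spread over 3.63×10^14 m² of ocean, Δh = 8.305×10^10 / 3.63×10^14 = 2.29×10^-4 m = 0.229 mm.

≈ 0.229 mm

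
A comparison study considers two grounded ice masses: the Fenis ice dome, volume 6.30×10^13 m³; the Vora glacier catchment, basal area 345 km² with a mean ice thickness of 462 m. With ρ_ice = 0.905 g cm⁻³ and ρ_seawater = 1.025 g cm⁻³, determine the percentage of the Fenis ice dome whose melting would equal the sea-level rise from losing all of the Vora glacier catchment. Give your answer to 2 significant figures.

≈ 0.25 %

Equal sea-level rise means equal mass of meltwater, i.e. equal mass of ice lost.
Ice mass of Vora: 1.442×10^14 kg; ice mass of Fenis: 5.702×10^16 kg.
Fraction required = 1.442×10^14 / 5.702×10^16 = 2.53×10^-3 → 0.25 %.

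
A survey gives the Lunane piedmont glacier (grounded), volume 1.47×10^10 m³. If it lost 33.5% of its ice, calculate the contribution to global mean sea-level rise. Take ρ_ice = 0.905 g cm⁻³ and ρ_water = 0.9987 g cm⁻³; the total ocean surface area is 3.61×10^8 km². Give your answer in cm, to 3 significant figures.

≈ 1.24×10^-3 cm

Lunane: 0.335 × 1.47×10^10 m³ × (905/998.7) = 4.462×10^9 m³ of water.
Spread over 3.61×10^14 m² of ocean, Δh = 4.462×10^9 / 3.61×10^14 = 1.24×10^-5 m = 1.24×10^-3 cm.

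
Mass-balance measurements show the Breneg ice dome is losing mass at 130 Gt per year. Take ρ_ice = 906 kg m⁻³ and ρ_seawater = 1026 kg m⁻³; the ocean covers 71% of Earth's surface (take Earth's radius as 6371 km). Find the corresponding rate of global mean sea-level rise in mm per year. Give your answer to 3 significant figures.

≈ 0.350 mm/yr

ρ_w = 1026 kg m⁻³. Annual water volume added = 130 Gt / ρ_w = 1.300×10^14 kg / 1026 kg m⁻³ = 1.267×10^11 m³.
Δh per year = 1.267×10^11 / 3.62×10^14 = 3.50×10^-4 m = 0.350 mm.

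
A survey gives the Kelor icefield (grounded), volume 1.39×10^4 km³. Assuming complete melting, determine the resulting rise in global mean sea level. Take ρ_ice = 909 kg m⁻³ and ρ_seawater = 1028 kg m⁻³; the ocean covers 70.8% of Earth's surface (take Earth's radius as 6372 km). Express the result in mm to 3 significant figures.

Kelor: 1.39×10^4 km³ × (909/1028) = 1.229×10^4 km³ of water.
Spread over 3.61×10^14 m² of ocean, Δh = 1.229×10^13 / 3.61×10^14 = 0.0340 m = 34.0 mm.

≈ 34.0 mm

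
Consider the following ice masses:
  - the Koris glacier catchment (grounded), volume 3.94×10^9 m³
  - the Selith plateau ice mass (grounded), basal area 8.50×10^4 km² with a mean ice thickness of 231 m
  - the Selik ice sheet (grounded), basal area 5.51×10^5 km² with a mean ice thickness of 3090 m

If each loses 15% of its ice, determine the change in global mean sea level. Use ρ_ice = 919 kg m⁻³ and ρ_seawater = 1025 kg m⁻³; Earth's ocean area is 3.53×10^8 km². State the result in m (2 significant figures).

Koris: 0.15 × 3.94×10^9 m³ × (919/1025) = 5.299×10^8 m³ of water.
Selith: ice volume = 8.50×10^4 km² × 231 m = 1.964×10^4 km³; 0.15 × 1.964×10^4 × (919/1025) = 2641 km³ of water.
Selik: ice volume = 5.51×10^5 km² × 3090 m = 1.703×10^6 km³; 0.15 × 1.703×10^6 × (919/1025) = 2.290×10^5 km³ of water.
Total added water ≈ 2.316×10^14 m³ over 3.53×10^14 m² → Δh = 0.656 m.

≈ 0.66 m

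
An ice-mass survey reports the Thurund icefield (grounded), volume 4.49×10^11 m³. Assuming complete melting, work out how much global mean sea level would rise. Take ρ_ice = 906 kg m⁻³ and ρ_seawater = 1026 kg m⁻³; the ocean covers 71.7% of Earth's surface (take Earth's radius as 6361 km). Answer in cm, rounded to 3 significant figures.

≈ 0.109 cm

Thurund: 4.49×10^11 m³ × (906/1026) = 3.965×10^11 m³ of water.
Spread over 3.65×10^14 m² of ocean, Δh = 3.965×10^11 / 3.65×10^14 = 1.09×10^-3 m = 0.109 cm.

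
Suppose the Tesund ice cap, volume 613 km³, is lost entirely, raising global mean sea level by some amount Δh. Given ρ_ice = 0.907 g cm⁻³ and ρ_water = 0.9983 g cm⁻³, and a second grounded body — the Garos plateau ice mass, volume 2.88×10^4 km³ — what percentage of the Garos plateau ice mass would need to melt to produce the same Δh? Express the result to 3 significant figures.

Equal sea-level rise means equal mass of meltwater, i.e. equal mass of ice lost.
Ice mass of Tesund: 5.560×10^14 kg; ice mass of Garos: 2.612×10^16 kg.
Fraction required = 5.560×10^14 / 2.612×10^16 = 0.0213 → 2.13 %.

≈ 2.13 %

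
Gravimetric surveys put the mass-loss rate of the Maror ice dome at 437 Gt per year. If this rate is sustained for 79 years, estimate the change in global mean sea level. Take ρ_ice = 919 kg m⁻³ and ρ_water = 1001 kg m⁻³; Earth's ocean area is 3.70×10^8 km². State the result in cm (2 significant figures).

≈ 9.3 cm

Total mass lost = 437 Gt/yr × 79 yr = 3.452×10^4 Gt = 3.452×10^16 kg.
ρ_w = 1001 kg m⁻³, so water volume = 3.452×10^16 / 1001 = 3.449×10^13 m³.
Δh = 3.449×10^13 / 3.70×10^14 = 0.0932 m = 9.3 cm.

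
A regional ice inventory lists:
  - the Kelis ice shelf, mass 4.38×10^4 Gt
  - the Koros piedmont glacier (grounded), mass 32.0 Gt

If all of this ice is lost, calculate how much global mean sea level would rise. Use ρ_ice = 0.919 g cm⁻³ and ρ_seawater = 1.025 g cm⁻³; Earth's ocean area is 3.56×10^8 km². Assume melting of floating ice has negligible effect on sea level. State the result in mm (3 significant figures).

≈ 0.0877 mm

The Kelis ice shelf is floating and already displaces its own weight of water, so its melt adds essentially nothing to sea level.
Koros: 32.0 Gt = 3.200×10^13 kg; dividing by ρ_w = 1.025 g cm⁻³ = 1025 kg m⁻³ gives 3.122×10^10 m³ of water.
Total added water ≈ 3.122×10^10 m³ over 3.56×10^14 m² → Δh = 8.77×10^-5 m = 0.0877 mm.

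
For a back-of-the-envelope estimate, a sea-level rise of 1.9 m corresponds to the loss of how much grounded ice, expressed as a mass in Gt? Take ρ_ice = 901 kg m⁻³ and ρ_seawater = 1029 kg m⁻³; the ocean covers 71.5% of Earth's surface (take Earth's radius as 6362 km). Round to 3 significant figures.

Required water volume = Δh × A = 1.9 m × 3.64×10^14 m² = 6.910×10^14 m³.
ρ_w = 1029 kg m⁻³, so the mass of water = 6.910×10^14 m³ × 1029 kg m⁻³ = 7.110×10^17 kg = 7.11×10^5 Gt (and the same mass of ice, by conservation).

≈ 7.11×10^5 Gt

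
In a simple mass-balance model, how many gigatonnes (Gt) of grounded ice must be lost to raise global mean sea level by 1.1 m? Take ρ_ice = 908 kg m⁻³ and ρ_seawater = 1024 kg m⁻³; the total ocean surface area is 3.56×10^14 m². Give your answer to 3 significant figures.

Required water volume = Δh × A = 1.1 m × 3.56×10^14 m² = 3.916×10^14 m³.
ρ_w = 1024 kg m⁻³, so the mass of water = 3.916×10^14 m³ × 1024 kg m⁻³ = 4.010×10^17 kg = 4.01×10^5 Gt (and the same mass of ice, by conservation).

≈ 4.01×10^5 Gt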